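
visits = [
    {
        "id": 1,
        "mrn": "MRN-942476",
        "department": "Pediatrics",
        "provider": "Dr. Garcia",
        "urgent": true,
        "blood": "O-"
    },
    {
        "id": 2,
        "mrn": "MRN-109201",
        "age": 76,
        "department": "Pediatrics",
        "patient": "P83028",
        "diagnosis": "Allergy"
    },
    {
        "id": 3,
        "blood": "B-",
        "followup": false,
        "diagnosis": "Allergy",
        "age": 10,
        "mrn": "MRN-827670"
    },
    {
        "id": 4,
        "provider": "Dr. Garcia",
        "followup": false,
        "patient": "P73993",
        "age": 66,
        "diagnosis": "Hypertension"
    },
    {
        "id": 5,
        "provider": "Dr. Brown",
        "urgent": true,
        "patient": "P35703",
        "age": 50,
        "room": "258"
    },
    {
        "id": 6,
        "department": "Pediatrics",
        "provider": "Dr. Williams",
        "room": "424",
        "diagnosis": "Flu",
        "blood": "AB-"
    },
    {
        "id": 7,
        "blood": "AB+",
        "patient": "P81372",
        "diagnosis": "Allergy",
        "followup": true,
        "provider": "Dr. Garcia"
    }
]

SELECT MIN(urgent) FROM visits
True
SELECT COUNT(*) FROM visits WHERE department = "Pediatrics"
3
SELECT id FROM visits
[1, 2, 3, 4, 5, 6, 7]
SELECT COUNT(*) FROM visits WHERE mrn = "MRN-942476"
1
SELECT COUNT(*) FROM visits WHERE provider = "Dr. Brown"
1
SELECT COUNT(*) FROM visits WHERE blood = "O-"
1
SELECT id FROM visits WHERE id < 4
[1, 2, 3]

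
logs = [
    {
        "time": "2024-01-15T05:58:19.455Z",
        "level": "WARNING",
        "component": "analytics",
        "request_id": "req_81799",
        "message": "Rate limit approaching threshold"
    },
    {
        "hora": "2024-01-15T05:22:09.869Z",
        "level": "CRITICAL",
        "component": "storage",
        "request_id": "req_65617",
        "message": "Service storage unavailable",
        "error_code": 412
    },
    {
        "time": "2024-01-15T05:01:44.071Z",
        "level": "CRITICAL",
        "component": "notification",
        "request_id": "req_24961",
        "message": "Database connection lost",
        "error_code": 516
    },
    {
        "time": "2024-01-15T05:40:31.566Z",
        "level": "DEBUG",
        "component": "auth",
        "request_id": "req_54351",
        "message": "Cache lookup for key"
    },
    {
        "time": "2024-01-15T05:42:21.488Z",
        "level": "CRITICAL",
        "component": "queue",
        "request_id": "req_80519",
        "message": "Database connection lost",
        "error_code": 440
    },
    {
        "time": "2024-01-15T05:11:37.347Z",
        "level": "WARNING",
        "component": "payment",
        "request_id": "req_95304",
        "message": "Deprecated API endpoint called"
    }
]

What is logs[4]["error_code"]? 440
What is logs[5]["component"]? "payment"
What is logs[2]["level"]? "CRITICAL"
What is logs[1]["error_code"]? 412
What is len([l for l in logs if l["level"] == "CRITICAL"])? 3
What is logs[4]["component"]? "queue"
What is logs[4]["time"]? "2024-01-15T05:42:21.488Z"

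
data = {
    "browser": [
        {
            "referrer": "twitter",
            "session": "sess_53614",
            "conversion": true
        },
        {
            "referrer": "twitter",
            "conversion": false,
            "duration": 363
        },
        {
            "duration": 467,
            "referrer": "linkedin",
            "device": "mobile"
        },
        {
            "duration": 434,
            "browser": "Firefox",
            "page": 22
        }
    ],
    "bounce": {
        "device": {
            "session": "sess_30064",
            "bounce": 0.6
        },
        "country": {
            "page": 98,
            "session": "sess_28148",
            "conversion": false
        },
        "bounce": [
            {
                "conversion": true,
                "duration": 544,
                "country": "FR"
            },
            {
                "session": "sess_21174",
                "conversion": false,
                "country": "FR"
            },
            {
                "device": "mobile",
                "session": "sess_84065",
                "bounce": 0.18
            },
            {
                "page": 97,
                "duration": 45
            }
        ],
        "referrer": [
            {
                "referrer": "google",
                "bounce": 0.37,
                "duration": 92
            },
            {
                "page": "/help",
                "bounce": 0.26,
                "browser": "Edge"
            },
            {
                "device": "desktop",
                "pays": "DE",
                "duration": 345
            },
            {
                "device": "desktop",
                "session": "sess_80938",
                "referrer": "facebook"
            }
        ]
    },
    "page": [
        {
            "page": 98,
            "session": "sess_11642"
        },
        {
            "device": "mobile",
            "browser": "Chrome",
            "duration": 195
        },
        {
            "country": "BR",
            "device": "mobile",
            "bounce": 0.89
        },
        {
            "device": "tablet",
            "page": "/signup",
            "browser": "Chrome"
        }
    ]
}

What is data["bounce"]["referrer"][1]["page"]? "/help"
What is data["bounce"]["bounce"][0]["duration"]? 544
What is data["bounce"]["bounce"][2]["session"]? "sess_84065"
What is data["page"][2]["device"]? "mobile"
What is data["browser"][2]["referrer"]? "linkedin"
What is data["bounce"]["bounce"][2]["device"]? "mobile"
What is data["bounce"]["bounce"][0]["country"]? "FR"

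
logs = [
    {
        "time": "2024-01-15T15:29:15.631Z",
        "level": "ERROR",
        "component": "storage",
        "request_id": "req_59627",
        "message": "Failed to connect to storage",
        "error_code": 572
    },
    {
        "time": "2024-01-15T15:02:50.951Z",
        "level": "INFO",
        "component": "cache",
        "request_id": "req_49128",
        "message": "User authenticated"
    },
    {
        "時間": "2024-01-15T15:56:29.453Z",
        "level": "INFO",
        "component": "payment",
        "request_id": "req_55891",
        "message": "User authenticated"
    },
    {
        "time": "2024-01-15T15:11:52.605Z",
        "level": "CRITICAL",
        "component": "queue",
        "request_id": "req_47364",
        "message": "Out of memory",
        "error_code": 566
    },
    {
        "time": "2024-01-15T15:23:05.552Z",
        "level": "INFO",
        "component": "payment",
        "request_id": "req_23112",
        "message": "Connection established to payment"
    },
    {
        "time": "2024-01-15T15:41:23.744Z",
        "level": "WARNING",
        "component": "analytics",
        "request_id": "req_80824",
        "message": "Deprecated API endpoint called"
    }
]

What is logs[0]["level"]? "ERROR"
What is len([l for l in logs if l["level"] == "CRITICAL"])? 1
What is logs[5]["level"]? "WARNING"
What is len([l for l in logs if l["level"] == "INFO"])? 3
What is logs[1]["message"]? "User authenticated"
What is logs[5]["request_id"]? "req_80824"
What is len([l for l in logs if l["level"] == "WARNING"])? 1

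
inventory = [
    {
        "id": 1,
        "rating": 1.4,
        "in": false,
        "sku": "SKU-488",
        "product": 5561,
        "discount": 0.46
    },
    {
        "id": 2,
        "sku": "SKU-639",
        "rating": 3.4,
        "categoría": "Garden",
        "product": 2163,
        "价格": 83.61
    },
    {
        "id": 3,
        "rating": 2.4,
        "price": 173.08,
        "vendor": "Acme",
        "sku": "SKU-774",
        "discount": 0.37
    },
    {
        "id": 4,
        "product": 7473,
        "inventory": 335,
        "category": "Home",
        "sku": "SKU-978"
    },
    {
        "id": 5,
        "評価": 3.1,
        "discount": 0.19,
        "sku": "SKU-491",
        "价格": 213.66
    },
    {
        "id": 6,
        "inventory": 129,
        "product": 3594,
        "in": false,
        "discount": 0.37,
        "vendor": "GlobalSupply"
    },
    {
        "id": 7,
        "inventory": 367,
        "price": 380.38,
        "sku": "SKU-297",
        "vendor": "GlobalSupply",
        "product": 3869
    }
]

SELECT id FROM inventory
[1, 2, 3, 4, 5, 6, 7]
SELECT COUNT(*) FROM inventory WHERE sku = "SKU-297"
1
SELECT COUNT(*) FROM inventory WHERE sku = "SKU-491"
1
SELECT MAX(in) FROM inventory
False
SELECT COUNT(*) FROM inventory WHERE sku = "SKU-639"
1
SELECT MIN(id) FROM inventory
1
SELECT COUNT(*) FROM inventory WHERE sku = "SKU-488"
1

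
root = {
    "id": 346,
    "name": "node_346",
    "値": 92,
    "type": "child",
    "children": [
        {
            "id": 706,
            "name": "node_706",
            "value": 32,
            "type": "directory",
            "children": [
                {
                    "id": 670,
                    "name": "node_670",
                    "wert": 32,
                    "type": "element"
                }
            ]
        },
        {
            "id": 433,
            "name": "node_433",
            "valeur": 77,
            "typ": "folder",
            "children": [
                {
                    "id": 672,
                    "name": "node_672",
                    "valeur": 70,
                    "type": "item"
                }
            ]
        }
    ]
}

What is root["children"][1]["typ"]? "folder"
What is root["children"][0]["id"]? 706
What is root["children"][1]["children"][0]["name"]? "node_672"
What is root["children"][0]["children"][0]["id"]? 670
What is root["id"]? 346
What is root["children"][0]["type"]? "directory"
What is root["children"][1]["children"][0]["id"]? 672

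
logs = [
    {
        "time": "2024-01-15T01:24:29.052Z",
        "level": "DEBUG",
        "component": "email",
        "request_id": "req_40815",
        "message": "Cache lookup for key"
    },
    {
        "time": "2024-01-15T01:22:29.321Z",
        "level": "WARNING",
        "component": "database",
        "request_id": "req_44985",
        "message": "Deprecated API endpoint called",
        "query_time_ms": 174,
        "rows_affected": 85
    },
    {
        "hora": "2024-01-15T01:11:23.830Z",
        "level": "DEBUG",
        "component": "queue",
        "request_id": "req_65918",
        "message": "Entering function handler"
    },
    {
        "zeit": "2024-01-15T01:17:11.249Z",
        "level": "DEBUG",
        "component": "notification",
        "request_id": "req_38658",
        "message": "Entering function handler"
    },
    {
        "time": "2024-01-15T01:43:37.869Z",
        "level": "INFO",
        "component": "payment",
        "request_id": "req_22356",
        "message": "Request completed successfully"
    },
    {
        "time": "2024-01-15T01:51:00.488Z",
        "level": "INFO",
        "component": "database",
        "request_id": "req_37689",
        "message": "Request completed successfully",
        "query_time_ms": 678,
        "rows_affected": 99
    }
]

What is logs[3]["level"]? "DEBUG"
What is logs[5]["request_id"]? "req_37689"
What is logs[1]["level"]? "WARNING"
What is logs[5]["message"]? "Request completed successfully"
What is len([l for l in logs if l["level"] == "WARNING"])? 1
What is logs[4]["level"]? "INFO"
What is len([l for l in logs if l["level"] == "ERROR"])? 0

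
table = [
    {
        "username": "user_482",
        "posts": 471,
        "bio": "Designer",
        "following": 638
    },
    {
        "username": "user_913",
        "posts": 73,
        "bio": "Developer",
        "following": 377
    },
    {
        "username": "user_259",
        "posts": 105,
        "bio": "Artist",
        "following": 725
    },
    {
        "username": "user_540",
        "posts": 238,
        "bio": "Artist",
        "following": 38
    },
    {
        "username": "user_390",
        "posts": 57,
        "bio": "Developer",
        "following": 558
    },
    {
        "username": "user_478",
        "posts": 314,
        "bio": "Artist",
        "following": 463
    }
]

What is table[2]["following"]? 725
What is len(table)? 6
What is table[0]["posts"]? 471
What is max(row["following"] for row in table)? 725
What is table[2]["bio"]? "Artist"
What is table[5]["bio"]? "Artist"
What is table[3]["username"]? "user_540"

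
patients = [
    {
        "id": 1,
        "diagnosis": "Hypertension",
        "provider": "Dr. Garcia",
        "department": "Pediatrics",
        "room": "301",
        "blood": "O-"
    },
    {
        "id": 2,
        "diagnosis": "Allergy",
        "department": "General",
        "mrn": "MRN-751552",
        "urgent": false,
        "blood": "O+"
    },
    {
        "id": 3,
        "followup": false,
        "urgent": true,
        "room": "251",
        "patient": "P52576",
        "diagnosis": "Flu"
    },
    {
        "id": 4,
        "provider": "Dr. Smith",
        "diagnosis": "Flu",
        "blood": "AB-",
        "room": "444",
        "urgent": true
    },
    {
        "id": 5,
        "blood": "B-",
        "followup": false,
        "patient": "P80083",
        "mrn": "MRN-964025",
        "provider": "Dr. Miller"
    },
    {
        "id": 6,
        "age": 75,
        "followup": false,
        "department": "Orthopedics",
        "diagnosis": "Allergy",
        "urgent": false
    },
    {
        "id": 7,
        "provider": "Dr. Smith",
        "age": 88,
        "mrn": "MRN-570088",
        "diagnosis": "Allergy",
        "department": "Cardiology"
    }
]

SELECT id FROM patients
[1, 2, 3, 4, 5, 6, 7]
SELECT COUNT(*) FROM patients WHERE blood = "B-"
1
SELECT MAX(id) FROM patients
7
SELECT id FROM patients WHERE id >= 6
[6, 7]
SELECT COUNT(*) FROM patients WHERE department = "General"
1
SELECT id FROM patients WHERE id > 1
[2, 3, 4, 5, 6, 7]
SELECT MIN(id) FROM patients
1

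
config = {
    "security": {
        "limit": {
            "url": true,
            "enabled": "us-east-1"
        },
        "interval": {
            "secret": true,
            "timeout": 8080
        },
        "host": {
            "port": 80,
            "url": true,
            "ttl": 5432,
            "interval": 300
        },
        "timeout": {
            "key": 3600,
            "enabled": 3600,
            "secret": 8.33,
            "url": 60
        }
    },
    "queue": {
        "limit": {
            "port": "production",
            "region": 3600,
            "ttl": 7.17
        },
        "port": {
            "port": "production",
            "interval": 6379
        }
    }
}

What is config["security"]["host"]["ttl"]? 5432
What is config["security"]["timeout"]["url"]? 60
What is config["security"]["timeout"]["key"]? 3600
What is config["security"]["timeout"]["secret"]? 8.33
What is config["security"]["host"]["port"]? 80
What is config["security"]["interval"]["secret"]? True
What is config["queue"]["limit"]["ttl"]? 7.17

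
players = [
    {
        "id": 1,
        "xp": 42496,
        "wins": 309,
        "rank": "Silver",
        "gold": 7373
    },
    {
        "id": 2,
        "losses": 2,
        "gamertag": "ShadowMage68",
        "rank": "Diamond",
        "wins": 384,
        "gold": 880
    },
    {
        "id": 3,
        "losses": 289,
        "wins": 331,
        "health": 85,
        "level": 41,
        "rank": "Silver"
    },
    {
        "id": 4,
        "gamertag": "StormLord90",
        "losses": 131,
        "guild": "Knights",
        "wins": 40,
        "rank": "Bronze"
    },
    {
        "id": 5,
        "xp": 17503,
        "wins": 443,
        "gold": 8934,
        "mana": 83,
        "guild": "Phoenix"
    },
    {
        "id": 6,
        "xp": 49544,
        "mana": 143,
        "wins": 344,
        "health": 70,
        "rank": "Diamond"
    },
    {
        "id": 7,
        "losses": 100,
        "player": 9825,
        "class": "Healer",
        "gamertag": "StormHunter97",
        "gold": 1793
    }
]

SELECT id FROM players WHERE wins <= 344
[1, 3, 4, 6]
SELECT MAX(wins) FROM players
443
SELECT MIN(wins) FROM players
40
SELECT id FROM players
[1, 2, 3, 4, 5, 6, 7]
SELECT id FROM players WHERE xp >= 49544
[6]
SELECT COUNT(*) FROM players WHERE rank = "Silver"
2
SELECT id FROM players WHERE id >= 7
[7]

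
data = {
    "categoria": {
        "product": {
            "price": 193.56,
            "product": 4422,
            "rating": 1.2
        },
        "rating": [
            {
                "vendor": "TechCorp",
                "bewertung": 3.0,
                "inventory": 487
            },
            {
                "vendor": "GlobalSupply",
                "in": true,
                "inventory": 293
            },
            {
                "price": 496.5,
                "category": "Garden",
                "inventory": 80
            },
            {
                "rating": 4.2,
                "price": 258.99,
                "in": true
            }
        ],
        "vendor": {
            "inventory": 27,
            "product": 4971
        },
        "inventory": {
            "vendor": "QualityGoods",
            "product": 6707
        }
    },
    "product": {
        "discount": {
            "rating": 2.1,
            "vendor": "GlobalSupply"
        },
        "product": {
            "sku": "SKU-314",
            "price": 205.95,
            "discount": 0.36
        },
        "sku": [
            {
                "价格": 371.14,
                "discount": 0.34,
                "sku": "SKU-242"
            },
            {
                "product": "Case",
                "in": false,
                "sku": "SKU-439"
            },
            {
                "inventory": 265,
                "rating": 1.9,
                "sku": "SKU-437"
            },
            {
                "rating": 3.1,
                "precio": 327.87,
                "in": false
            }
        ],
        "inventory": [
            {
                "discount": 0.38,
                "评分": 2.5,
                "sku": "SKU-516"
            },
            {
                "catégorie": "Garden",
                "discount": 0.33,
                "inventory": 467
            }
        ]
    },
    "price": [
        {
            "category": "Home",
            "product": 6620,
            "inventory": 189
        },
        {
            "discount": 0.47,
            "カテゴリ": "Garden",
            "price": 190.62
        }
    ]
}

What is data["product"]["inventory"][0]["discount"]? 0.38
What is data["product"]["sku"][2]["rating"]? 1.9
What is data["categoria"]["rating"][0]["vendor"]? "TechCorp"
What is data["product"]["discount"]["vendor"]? "GlobalSupply"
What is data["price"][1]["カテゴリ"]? "Garden"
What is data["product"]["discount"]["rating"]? 2.1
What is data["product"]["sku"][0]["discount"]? 0.34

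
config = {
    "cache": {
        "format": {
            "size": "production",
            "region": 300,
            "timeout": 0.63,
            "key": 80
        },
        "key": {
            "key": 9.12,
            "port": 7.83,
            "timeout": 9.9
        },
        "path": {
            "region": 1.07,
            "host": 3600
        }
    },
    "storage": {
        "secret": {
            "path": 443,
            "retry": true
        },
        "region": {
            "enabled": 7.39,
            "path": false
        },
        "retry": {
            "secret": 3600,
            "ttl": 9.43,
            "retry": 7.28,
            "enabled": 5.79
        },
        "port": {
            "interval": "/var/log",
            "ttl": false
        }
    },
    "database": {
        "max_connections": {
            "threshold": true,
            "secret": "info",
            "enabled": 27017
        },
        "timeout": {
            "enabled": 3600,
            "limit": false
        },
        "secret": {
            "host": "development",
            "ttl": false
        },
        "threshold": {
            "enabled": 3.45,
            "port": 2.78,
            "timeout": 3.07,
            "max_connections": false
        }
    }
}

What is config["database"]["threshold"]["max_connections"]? False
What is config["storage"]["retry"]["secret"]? 3600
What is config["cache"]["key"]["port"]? 7.83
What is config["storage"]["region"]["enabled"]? 7.39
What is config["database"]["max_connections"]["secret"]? "info"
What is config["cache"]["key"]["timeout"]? 9.9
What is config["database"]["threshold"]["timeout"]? 3.07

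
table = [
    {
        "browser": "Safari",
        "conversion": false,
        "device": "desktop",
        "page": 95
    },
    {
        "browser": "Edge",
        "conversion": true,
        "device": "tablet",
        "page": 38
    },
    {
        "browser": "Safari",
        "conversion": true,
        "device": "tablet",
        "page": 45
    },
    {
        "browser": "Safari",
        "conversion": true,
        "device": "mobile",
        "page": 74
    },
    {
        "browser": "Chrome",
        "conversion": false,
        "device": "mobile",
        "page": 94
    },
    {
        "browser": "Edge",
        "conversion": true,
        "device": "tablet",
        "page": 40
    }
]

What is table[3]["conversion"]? True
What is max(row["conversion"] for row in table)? True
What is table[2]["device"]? "tablet"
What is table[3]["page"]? 74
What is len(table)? 6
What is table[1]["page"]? 38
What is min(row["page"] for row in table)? 38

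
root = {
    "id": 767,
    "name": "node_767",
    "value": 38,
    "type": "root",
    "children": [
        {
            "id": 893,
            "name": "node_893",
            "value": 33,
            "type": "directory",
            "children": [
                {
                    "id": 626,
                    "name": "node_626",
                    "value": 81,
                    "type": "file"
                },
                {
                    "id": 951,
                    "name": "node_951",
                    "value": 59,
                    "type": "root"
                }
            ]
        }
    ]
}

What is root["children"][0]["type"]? "directory"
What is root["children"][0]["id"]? 893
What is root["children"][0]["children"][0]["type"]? "file"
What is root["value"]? 38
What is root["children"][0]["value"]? 33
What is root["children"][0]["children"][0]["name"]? "node_626"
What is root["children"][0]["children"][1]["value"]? 59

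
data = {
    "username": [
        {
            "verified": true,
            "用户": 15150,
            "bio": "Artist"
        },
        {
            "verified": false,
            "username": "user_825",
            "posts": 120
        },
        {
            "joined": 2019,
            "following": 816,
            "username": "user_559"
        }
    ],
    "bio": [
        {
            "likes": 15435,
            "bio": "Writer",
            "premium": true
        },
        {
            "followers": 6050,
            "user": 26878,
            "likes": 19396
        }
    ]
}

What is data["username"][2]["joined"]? 2019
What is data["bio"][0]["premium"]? True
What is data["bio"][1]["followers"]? 6050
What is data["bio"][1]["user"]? 26878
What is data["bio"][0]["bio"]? "Writer"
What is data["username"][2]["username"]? "user_559"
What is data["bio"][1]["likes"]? 19396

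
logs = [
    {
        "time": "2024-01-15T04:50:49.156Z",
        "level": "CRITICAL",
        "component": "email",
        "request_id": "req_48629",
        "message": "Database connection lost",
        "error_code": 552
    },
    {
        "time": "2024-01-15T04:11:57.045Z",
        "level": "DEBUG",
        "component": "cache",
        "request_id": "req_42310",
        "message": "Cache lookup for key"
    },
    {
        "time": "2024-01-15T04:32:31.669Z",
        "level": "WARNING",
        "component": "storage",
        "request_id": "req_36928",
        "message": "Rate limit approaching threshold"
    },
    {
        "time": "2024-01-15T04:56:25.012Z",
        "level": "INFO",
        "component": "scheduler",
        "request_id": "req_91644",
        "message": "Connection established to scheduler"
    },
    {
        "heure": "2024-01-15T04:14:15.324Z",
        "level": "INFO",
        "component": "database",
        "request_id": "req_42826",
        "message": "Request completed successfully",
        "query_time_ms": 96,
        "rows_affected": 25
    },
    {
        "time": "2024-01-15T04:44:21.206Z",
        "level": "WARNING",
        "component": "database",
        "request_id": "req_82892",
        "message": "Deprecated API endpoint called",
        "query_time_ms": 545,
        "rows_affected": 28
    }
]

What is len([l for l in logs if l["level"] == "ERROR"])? 0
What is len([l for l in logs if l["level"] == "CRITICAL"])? 1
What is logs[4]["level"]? "INFO"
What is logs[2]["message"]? "Rate limit approaching threshold"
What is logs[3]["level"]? "INFO"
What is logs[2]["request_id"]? "req_36928"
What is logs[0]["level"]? "CRITICAL"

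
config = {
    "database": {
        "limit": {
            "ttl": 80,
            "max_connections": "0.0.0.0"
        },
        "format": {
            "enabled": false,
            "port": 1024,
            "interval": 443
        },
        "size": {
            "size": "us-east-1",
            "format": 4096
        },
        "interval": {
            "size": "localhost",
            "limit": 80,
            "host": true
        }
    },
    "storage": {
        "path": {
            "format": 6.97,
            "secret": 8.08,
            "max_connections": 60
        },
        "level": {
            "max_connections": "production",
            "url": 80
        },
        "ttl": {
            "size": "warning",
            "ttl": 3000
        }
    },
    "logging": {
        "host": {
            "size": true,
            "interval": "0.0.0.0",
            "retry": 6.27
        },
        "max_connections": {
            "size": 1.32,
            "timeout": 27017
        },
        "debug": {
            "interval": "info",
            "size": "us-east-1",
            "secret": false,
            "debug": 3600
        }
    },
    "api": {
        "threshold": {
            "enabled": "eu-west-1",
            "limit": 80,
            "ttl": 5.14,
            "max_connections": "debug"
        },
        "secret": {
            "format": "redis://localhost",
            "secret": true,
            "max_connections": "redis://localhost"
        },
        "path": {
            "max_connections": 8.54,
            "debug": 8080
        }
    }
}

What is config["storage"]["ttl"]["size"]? "warning"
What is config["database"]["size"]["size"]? "us-east-1"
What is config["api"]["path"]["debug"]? 8080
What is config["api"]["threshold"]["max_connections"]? "debug"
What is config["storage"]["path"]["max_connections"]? 60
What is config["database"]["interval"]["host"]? True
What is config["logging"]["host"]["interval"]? "0.0.0.0"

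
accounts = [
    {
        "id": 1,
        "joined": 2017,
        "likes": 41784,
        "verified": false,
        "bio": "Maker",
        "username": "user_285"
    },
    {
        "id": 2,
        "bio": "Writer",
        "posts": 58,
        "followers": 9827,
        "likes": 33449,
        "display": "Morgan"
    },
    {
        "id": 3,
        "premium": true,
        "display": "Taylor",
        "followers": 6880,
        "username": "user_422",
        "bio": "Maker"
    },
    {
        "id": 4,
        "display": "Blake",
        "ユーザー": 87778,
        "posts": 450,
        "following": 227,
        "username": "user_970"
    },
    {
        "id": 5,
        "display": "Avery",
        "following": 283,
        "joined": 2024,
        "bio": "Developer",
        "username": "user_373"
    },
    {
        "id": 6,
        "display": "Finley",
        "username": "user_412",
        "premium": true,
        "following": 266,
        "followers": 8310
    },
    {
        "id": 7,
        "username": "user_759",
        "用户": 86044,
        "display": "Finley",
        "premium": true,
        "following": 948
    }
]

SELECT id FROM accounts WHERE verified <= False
[1]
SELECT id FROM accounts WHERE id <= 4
[1, 2, 3, 4]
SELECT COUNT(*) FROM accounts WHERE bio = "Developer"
1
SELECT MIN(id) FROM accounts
1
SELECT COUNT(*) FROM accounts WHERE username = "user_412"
1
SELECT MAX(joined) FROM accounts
2024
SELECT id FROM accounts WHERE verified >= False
[1]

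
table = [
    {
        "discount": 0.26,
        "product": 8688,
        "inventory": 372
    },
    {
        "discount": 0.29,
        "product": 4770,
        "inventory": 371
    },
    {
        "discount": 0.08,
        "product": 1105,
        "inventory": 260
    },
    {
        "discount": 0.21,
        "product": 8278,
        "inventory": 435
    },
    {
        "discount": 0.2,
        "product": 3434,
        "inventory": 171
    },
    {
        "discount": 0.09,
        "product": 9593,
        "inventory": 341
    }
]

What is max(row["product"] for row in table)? 9593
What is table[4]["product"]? 3434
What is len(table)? 6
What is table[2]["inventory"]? 260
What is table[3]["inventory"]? 435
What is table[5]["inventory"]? 341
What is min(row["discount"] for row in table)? 0.08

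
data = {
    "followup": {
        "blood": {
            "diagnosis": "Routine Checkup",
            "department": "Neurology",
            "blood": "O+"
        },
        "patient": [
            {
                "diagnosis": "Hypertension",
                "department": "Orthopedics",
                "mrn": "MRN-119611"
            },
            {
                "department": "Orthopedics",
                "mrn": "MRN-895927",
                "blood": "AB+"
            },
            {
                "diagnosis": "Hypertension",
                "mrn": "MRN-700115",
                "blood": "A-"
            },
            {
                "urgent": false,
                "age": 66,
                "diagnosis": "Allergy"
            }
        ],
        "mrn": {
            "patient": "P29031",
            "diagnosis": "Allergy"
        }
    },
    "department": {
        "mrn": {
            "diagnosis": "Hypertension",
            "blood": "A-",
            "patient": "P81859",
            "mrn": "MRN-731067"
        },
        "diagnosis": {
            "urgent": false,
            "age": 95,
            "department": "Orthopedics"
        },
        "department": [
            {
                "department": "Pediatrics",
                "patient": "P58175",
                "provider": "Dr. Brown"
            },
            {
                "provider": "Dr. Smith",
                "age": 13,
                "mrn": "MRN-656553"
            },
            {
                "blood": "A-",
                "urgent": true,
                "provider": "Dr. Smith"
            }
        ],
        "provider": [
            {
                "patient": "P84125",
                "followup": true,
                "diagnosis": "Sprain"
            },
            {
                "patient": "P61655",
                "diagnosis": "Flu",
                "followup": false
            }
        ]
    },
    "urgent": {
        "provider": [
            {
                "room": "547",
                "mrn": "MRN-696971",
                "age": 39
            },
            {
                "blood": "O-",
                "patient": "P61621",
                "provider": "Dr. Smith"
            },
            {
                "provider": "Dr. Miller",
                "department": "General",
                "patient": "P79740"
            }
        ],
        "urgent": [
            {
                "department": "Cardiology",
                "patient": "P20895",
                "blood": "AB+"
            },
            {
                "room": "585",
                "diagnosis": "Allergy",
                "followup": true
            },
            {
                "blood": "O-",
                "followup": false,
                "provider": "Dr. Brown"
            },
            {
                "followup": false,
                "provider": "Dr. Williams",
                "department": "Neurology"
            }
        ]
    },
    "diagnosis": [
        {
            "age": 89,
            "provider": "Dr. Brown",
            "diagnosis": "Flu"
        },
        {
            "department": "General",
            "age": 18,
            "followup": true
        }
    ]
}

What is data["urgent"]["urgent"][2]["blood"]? "O-"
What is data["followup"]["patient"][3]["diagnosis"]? "Allergy"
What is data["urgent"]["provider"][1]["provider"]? "Dr. Smith"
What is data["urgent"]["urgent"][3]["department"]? "Neurology"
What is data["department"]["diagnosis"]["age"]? 95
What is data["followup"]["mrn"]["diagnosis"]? "Allergy"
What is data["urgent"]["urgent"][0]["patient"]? "P20895"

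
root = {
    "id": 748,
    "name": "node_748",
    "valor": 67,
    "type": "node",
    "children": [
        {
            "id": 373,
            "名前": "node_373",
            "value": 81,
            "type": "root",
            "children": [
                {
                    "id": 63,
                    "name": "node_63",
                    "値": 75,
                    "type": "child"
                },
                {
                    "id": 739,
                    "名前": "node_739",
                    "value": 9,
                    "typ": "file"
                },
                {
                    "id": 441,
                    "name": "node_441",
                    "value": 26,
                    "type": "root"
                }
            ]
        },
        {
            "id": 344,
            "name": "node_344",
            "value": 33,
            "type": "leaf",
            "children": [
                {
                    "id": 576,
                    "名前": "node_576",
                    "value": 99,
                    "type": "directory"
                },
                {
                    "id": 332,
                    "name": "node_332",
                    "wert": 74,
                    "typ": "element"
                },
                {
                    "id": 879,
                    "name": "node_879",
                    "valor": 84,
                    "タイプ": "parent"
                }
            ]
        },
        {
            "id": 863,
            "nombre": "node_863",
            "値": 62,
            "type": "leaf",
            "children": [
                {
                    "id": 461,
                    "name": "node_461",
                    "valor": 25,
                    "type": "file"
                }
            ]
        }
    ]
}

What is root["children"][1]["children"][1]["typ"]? "element"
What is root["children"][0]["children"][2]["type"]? "root"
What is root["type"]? "node"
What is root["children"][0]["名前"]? "node_373"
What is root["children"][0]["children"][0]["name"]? "node_63"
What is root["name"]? "node_748"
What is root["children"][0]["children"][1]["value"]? 9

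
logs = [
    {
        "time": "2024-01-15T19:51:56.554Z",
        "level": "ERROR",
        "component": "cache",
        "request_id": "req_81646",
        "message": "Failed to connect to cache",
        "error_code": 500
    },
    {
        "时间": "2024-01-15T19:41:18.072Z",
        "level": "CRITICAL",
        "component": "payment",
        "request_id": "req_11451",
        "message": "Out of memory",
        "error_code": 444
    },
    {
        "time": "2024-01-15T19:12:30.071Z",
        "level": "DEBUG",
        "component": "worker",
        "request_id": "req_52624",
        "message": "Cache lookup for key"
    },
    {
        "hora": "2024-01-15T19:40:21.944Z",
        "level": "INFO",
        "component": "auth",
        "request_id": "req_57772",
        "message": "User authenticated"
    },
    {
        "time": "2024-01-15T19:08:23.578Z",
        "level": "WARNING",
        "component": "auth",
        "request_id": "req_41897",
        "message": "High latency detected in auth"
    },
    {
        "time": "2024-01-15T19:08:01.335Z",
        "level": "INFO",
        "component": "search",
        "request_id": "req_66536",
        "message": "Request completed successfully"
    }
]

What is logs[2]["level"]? "DEBUG"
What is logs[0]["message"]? "Failed to connect to cache"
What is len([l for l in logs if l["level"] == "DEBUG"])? 1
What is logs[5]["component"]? "search"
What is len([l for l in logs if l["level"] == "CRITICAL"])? 1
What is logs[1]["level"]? "CRITICAL"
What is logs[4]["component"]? "auth"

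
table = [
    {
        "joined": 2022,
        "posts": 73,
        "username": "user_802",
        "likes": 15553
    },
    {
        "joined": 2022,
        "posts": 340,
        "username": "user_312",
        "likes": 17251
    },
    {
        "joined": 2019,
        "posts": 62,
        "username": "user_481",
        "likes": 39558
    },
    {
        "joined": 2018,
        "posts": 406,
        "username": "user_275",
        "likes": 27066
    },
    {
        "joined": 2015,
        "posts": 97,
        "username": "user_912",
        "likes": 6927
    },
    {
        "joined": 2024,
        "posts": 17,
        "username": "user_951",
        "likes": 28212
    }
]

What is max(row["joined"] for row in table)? 2024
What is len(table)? 6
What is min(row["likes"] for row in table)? 6927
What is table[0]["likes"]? 15553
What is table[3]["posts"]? 406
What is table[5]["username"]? "user_951"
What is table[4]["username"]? "user_912"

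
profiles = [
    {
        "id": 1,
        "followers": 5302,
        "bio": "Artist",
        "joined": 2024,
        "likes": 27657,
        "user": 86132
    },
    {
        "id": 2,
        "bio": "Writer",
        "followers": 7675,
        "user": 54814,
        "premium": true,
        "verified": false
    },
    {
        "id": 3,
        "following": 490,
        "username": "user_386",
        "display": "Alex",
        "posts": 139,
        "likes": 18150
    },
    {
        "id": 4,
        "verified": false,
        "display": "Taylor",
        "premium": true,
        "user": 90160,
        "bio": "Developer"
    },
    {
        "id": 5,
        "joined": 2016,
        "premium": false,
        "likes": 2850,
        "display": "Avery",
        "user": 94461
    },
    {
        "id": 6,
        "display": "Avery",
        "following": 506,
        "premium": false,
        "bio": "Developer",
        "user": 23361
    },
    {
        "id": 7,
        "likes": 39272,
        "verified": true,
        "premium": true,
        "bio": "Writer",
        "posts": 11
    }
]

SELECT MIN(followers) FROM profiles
5302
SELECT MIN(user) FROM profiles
23361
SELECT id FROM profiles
[1, 2, 3, 4, 5, 6, 7]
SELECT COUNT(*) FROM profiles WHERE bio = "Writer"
2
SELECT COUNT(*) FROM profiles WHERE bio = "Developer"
2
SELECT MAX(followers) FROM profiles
7675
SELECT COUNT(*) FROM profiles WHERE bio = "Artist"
1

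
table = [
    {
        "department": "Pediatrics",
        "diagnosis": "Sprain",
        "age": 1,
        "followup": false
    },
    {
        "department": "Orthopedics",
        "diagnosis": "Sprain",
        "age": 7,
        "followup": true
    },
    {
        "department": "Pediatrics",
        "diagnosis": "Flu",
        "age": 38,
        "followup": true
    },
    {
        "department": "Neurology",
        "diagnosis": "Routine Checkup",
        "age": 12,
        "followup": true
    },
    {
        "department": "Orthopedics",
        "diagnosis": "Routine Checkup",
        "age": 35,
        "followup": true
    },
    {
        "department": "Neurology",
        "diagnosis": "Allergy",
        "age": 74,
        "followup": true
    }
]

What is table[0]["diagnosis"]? "Sprain"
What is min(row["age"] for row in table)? 1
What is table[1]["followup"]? True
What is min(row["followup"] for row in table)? False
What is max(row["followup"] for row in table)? True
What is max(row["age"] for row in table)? 74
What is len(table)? 6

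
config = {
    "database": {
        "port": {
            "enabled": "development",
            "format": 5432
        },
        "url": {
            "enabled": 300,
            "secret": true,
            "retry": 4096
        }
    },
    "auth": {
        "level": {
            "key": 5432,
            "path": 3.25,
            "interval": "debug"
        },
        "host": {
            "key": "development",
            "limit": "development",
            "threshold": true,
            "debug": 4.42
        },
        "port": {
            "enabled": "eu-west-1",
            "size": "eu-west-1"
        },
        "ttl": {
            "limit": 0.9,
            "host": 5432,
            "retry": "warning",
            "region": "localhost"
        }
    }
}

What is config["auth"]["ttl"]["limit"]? 0.9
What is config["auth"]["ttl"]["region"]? "localhost"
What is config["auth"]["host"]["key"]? "development"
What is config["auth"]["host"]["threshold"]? True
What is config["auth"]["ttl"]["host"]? 5432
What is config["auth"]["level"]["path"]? 3.25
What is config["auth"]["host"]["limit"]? "development"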